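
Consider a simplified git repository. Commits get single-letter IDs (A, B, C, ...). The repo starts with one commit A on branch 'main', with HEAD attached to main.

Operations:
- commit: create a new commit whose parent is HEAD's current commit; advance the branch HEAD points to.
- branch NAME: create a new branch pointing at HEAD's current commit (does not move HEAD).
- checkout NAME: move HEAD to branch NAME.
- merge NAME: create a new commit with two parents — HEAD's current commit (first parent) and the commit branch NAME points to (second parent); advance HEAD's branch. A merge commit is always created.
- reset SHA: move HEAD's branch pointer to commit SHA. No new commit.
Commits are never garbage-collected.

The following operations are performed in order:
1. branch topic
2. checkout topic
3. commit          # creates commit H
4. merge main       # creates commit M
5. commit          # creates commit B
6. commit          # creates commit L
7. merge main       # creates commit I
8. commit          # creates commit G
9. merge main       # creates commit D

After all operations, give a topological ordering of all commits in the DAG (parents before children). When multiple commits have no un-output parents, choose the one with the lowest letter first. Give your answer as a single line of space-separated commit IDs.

After op 1 (branch): HEAD=main@A [main=A topic=A]
After op 2 (checkout): HEAD=topic@A [main=A topic=A]
After op 3 (commit): HEAD=topic@H [main=A topic=H]
After op 4 (merge): HEAD=topic@M [main=A topic=M]
After op 5 (commit): HEAD=topic@B [main=A topic=B]
After op 6 (commit): HEAD=topic@L [main=A topic=L]
After op 7 (merge): HEAD=topic@I [main=A topic=I]
After op 8 (commit): HEAD=topic@G [main=A topic=G]
After op 9 (merge): HEAD=topic@D [main=A topic=D]
commit A: parents=[]
commit B: parents=['M']
commit D: parents=['G', 'A']
commit G: parents=['I']
commit H: parents=['A']
commit I: parents=['L', 'A']
commit L: parents=['B']
commit M: parents=['H', 'A']

Answer: A H M B L I G D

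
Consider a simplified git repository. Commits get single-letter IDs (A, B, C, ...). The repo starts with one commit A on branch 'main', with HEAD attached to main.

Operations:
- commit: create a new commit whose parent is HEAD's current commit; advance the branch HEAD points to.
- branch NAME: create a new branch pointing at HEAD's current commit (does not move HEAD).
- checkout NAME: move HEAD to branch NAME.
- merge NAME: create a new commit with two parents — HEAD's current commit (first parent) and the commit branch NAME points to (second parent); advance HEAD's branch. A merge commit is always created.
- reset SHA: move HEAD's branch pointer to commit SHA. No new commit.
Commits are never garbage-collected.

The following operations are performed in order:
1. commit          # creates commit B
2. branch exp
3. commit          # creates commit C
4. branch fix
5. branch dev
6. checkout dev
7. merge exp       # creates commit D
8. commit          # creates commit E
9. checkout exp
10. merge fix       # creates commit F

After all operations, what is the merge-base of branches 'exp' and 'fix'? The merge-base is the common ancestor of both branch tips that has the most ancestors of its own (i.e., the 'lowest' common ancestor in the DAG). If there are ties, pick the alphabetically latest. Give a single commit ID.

Answer: C

Derivation:
After op 1 (commit): HEAD=main@B [main=B]
After op 2 (branch): HEAD=main@B [exp=B main=B]
After op 3 (commit): HEAD=main@C [exp=B main=C]
After op 4 (branch): HEAD=main@C [exp=B fix=C main=C]
After op 5 (branch): HEAD=main@C [dev=C exp=B fix=C main=C]
After op 6 (checkout): HEAD=dev@C [dev=C exp=B fix=C main=C]
After op 7 (merge): HEAD=dev@D [dev=D exp=B fix=C main=C]
After op 8 (commit): HEAD=dev@E [dev=E exp=B fix=C main=C]
After op 9 (checkout): HEAD=exp@B [dev=E exp=B fix=C main=C]
After op 10 (merge): HEAD=exp@F [dev=E exp=F fix=C main=C]
ancestors(exp=F): ['A', 'B', 'C', 'F']
ancestors(fix=C): ['A', 'B', 'C']
common: ['A', 'B', 'C']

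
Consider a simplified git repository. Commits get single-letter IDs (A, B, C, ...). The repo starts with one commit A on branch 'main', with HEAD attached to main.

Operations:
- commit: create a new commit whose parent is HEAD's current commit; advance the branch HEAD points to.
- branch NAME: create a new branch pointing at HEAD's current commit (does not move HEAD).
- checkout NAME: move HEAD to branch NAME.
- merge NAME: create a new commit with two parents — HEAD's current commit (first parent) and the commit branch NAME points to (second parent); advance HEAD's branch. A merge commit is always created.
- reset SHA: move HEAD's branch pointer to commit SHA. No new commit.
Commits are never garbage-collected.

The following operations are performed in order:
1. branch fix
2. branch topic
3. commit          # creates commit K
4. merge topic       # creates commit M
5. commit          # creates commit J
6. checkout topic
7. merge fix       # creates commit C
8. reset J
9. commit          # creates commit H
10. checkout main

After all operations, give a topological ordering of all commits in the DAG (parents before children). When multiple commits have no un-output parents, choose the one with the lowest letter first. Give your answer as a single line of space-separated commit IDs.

After op 1 (branch): HEAD=main@A [fix=A main=A]
After op 2 (branch): HEAD=main@A [fix=A main=A topic=A]
After op 3 (commit): HEAD=main@K [fix=A main=K topic=A]
After op 4 (merge): HEAD=main@M [fix=A main=M topic=A]
After op 5 (commit): HEAD=main@J [fix=A main=J topic=A]
After op 6 (checkout): HEAD=topic@A [fix=A main=J topic=A]
After op 7 (merge): HEAD=topic@C [fix=A main=J topic=C]
After op 8 (reset): HEAD=topic@J [fix=A main=J topic=J]
After op 9 (commit): HEAD=topic@H [fix=A main=J topic=H]
After op 10 (checkout): HEAD=main@J [fix=A main=J topic=H]
commit A: parents=[]
commit C: parents=['A', 'A']
commit H: parents=['J']
commit J: parents=['M']
commit K: parents=['A']
commit M: parents=['K', 'A']

Answer: A C K M J H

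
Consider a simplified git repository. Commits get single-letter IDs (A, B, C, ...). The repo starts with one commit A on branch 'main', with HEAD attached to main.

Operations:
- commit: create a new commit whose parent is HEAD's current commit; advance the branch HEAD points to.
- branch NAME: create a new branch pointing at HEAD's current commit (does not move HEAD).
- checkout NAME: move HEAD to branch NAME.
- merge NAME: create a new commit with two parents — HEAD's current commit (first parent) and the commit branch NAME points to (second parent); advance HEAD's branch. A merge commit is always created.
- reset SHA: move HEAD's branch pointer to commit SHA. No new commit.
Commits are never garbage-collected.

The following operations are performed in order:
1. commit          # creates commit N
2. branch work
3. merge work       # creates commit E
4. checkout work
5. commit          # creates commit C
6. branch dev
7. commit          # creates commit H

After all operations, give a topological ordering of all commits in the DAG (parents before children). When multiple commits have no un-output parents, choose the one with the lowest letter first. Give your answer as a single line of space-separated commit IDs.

Answer: A N C E H

Derivation:
After op 1 (commit): HEAD=main@N [main=N]
After op 2 (branch): HEAD=main@N [main=N work=N]
After op 3 (merge): HEAD=main@E [main=E work=N]
After op 4 (checkout): HEAD=work@N [main=E work=N]
After op 5 (commit): HEAD=work@C [main=E work=C]
After op 6 (branch): HEAD=work@C [dev=C main=E work=C]
After op 7 (commit): HEAD=work@H [dev=C main=E work=H]
commit A: parents=[]
commit C: parents=['N']
commit E: parents=['N', 'N']
commit H: parents=['C']
commit N: parents=['A']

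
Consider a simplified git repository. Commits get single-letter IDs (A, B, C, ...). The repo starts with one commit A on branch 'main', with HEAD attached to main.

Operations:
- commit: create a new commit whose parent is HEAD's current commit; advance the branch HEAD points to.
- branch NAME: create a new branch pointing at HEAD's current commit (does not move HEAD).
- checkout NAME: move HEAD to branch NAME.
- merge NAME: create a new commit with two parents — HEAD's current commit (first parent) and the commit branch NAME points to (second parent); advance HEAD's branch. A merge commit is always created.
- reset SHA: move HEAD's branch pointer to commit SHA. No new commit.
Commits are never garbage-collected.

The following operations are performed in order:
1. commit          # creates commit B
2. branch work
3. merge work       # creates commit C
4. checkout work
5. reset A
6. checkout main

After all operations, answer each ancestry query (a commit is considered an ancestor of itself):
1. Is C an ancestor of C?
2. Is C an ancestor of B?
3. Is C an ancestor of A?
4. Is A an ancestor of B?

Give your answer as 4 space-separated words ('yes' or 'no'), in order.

Answer: yes no no yes

Derivation:
After op 1 (commit): HEAD=main@B [main=B]
After op 2 (branch): HEAD=main@B [main=B work=B]
After op 3 (merge): HEAD=main@C [main=C work=B]
After op 4 (checkout): HEAD=work@B [main=C work=B]
After op 5 (reset): HEAD=work@A [main=C work=A]
After op 6 (checkout): HEAD=main@C [main=C work=A]
ancestors(C) = {A,B,C}; C in? yes
ancestors(B) = {A,B}; C in? no
ancestors(A) = {A}; C in? no
ancestors(B) = {A,B}; A in? yes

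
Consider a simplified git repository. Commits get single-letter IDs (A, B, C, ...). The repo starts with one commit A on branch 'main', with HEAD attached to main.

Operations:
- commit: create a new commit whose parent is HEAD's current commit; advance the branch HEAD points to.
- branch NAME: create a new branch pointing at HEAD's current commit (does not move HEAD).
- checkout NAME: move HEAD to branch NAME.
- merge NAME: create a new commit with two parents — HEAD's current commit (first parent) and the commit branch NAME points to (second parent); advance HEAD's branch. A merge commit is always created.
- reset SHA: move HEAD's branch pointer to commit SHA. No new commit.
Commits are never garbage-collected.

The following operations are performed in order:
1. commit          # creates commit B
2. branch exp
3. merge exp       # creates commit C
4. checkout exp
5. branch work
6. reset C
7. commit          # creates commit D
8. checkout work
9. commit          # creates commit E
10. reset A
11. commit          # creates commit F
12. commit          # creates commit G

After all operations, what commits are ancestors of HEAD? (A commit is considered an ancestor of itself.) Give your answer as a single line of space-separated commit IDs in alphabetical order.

Answer: A F G

Derivation:
After op 1 (commit): HEAD=main@B [main=B]
After op 2 (branch): HEAD=main@B [exp=B main=B]
After op 3 (merge): HEAD=main@C [exp=B main=C]
After op 4 (checkout): HEAD=exp@B [exp=B main=C]
After op 5 (branch): HEAD=exp@B [exp=B main=C work=B]
After op 6 (reset): HEAD=exp@C [exp=C main=C work=B]
After op 7 (commit): HEAD=exp@D [exp=D main=C work=B]
After op 8 (checkout): HEAD=work@B [exp=D main=C work=B]
After op 9 (commit): HEAD=work@E [exp=D main=C work=E]
After op 10 (reset): HEAD=work@A [exp=D main=C work=A]
After op 11 (commit): HEAD=work@F [exp=D main=C work=F]
After op 12 (commit): HEAD=work@G [exp=D main=C work=G]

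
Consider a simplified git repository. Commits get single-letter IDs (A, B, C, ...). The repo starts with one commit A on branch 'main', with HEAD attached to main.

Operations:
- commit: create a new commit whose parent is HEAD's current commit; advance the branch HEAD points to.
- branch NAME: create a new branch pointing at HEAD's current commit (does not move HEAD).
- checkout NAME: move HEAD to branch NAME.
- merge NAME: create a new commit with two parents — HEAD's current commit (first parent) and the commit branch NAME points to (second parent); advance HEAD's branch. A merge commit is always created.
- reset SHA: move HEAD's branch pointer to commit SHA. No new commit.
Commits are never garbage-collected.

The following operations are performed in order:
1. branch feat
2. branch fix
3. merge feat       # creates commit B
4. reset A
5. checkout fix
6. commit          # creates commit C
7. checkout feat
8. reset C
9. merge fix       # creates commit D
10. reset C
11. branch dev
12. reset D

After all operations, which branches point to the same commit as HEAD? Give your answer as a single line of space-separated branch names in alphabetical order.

After op 1 (branch): HEAD=main@A [feat=A main=A]
After op 2 (branch): HEAD=main@A [feat=A fix=A main=A]
After op 3 (merge): HEAD=main@B [feat=A fix=A main=B]
After op 4 (reset): HEAD=main@A [feat=A fix=A main=A]
After op 5 (checkout): HEAD=fix@A [feat=A fix=A main=A]
After op 6 (commit): HEAD=fix@C [feat=A fix=C main=A]
After op 7 (checkout): HEAD=feat@A [feat=A fix=C main=A]
After op 8 (reset): HEAD=feat@C [feat=C fix=C main=A]
After op 9 (merge): HEAD=feat@D [feat=D fix=C main=A]
After op 10 (reset): HEAD=feat@C [feat=C fix=C main=A]
After op 11 (branch): HEAD=feat@C [dev=C feat=C fix=C main=A]
After op 12 (reset): HEAD=feat@D [dev=C feat=D fix=C main=A]

Answer: feat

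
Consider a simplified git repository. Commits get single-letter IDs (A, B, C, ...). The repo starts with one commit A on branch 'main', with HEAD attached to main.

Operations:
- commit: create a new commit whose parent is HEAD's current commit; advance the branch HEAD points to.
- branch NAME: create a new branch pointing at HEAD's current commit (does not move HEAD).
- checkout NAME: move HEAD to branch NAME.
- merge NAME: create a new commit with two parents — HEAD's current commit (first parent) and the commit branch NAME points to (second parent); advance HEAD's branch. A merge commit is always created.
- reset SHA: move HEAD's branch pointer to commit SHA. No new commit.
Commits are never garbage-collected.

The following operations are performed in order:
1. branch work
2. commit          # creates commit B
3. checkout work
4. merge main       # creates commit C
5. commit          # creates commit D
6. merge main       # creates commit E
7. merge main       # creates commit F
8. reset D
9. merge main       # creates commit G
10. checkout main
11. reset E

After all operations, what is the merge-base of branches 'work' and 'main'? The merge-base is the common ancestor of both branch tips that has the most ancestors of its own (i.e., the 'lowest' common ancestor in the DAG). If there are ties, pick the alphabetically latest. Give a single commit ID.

After op 1 (branch): HEAD=main@A [main=A work=A]
After op 2 (commit): HEAD=main@B [main=B work=A]
After op 3 (checkout): HEAD=work@A [main=B work=A]
After op 4 (merge): HEAD=work@C [main=B work=C]
After op 5 (commit): HEAD=work@D [main=B work=D]
After op 6 (merge): HEAD=work@E [main=B work=E]
After op 7 (merge): HEAD=work@F [main=B work=F]
After op 8 (reset): HEAD=work@D [main=B work=D]
After op 9 (merge): HEAD=work@G [main=B work=G]
After op 10 (checkout): HEAD=main@B [main=B work=G]
After op 11 (reset): HEAD=main@E [main=E work=G]
ancestors(work=G): ['A', 'B', 'C', 'D', 'G']
ancestors(main=E): ['A', 'B', 'C', 'D', 'E']
common: ['A', 'B', 'C', 'D']

Answer: D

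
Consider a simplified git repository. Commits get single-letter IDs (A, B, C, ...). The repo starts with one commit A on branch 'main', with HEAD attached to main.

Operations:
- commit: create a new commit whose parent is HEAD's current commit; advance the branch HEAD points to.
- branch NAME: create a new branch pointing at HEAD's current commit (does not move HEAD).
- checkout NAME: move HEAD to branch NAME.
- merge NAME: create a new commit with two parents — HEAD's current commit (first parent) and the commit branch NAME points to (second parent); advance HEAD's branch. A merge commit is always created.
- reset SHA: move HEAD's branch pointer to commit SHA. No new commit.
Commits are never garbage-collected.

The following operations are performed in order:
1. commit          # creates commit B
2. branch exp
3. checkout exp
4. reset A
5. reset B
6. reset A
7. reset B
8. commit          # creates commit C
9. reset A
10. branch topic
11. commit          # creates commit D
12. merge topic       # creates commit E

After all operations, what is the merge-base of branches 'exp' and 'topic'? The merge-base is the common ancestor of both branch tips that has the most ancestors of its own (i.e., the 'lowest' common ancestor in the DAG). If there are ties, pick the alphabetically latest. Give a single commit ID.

Answer: A

Derivation:
After op 1 (commit): HEAD=main@B [main=B]
After op 2 (branch): HEAD=main@B [exp=B main=B]
After op 3 (checkout): HEAD=exp@B [exp=B main=B]
After op 4 (reset): HEAD=exp@A [exp=A main=B]
After op 5 (reset): HEAD=exp@B [exp=B main=B]
After op 6 (reset): HEAD=exp@A [exp=A main=B]
After op 7 (reset): HEAD=exp@B [exp=B main=B]
After op 8 (commit): HEAD=exp@C [exp=C main=B]
After op 9 (reset): HEAD=exp@A [exp=A main=B]
After op 10 (branch): HEAD=exp@A [exp=A main=B topic=A]
After op 11 (commit): HEAD=exp@D [exp=D main=B topic=A]
After op 12 (merge): HEAD=exp@E [exp=E main=B topic=A]
ancestors(exp=E): ['A', 'D', 'E']
ancestors(topic=A): ['A']
common: ['A']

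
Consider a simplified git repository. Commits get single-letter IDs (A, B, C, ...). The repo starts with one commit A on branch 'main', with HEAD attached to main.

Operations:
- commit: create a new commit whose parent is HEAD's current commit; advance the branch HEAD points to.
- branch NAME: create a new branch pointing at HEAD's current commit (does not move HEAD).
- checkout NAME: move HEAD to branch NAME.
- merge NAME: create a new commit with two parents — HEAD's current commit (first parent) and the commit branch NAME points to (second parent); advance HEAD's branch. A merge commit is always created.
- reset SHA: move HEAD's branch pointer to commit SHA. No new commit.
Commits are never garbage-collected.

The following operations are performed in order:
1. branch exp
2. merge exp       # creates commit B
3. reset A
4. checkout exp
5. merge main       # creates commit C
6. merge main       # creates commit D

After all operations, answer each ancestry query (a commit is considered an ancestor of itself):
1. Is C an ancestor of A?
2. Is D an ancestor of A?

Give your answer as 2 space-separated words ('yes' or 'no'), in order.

Answer: no no

Derivation:
After op 1 (branch): HEAD=main@A [exp=A main=A]
After op 2 (merge): HEAD=main@B [exp=A main=B]
After op 3 (reset): HEAD=main@A [exp=A main=A]
After op 4 (checkout): HEAD=exp@A [exp=A main=A]
After op 5 (merge): HEAD=exp@C [exp=C main=A]
After op 6 (merge): HEAD=exp@D [exp=D main=A]
ancestors(A) = {A}; C in? no
ancestors(A) = {A}; D in? no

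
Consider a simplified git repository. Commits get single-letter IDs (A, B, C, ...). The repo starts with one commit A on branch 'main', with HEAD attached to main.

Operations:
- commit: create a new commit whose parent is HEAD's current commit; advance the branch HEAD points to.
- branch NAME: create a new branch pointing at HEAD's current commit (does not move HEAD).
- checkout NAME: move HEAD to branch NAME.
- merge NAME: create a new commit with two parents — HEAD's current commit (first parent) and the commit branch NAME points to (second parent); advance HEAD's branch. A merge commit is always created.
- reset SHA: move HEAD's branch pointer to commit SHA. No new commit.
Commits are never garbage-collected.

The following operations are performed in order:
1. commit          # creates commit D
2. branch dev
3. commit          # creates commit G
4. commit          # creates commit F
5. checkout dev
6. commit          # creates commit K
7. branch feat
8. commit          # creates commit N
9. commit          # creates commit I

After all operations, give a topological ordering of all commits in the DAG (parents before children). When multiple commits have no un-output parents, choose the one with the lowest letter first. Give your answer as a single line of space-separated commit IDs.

Answer: A D G F K N I

Derivation:
After op 1 (commit): HEAD=main@D [main=D]
After op 2 (branch): HEAD=main@D [dev=D main=D]
After op 3 (commit): HEAD=main@G [dev=D main=G]
After op 4 (commit): HEAD=main@F [dev=D main=F]
After op 5 (checkout): HEAD=dev@D [dev=D main=F]
After op 6 (commit): HEAD=dev@K [dev=K main=F]
After op 7 (branch): HEAD=dev@K [dev=K feat=K main=F]
After op 8 (commit): HEAD=dev@N [dev=N feat=K main=F]
After op 9 (commit): HEAD=dev@I [dev=I feat=K main=F]
commit A: parents=[]
commit D: parents=['A']
commit F: parents=['G']
commit G: parents=['D']
commit I: parents=['N']
commit K: parents=['D']
commit N: parents=['K']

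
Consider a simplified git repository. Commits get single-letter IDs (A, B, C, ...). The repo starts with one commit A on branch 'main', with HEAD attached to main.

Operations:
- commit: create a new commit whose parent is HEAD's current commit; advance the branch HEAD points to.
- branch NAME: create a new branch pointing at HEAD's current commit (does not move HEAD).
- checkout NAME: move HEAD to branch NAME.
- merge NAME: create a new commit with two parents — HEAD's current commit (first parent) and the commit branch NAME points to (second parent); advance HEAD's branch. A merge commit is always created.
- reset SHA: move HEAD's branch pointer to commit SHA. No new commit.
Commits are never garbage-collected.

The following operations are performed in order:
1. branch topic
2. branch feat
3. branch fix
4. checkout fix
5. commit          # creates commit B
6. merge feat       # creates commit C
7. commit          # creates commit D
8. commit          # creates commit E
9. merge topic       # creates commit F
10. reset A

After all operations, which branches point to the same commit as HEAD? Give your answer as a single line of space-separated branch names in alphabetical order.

After op 1 (branch): HEAD=main@A [main=A topic=A]
After op 2 (branch): HEAD=main@A [feat=A main=A topic=A]
After op 3 (branch): HEAD=main@A [feat=A fix=A main=A topic=A]
After op 4 (checkout): HEAD=fix@A [feat=A fix=A main=A topic=A]
After op 5 (commit): HEAD=fix@B [feat=A fix=B main=A topic=A]
After op 6 (merge): HEAD=fix@C [feat=A fix=C main=A topic=A]
After op 7 (commit): HEAD=fix@D [feat=A fix=D main=A topic=A]
After op 8 (commit): HEAD=fix@E [feat=A fix=E main=A topic=A]
After op 9 (merge): HEAD=fix@F [feat=A fix=F main=A topic=A]
After op 10 (reset): HEAD=fix@A [feat=A fix=A main=A topic=A]

Answer: feat fix main topic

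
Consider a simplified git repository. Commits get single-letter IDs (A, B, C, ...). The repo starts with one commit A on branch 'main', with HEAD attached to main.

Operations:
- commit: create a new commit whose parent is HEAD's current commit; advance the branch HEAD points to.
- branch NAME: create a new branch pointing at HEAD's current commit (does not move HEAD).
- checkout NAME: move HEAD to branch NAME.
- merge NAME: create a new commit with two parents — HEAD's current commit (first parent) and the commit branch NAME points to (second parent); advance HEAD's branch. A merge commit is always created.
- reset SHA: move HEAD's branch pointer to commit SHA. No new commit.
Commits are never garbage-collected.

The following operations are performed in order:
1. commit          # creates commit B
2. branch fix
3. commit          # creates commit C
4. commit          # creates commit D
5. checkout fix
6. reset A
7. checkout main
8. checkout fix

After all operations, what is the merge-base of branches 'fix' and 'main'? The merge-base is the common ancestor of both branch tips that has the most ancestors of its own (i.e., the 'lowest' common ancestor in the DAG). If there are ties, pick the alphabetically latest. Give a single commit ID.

Answer: A

Derivation:
After op 1 (commit): HEAD=main@B [main=B]
After op 2 (branch): HEAD=main@B [fix=B main=B]
After op 3 (commit): HEAD=main@C [fix=B main=C]
After op 4 (commit): HEAD=main@D [fix=B main=D]
After op 5 (checkout): HEAD=fix@B [fix=B main=D]
After op 6 (reset): HEAD=fix@A [fix=A main=D]
After op 7 (checkout): HEAD=main@D [fix=A main=D]
After op 8 (checkout): HEAD=fix@A [fix=A main=D]
ancestors(fix=A): ['A']
ancestors(main=D): ['A', 'B', 'C', 'D']
common: ['A']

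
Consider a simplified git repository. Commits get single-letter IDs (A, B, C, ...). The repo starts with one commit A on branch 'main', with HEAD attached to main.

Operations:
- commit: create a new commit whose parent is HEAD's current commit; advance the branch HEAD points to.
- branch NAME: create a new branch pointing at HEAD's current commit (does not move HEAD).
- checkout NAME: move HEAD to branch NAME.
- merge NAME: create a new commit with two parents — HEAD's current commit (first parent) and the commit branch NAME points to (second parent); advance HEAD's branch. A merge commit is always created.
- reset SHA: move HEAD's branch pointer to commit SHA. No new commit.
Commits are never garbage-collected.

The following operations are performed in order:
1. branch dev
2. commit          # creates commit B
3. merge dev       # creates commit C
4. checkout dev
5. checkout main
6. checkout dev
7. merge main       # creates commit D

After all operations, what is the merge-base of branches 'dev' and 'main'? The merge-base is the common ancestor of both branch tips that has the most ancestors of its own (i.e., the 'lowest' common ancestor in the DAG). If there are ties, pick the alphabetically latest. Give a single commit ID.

After op 1 (branch): HEAD=main@A [dev=A main=A]
After op 2 (commit): HEAD=main@B [dev=A main=B]
After op 3 (merge): HEAD=main@C [dev=A main=C]
After op 4 (checkout): HEAD=dev@A [dev=A main=C]
After op 5 (checkout): HEAD=main@C [dev=A main=C]
After op 6 (checkout): HEAD=dev@A [dev=A main=C]
After op 7 (merge): HEAD=dev@D [dev=D main=C]
ancestors(dev=D): ['A', 'B', 'C', 'D']
ancestors(main=C): ['A', 'B', 'C']
common: ['A', 'B', 'C']

Answer: C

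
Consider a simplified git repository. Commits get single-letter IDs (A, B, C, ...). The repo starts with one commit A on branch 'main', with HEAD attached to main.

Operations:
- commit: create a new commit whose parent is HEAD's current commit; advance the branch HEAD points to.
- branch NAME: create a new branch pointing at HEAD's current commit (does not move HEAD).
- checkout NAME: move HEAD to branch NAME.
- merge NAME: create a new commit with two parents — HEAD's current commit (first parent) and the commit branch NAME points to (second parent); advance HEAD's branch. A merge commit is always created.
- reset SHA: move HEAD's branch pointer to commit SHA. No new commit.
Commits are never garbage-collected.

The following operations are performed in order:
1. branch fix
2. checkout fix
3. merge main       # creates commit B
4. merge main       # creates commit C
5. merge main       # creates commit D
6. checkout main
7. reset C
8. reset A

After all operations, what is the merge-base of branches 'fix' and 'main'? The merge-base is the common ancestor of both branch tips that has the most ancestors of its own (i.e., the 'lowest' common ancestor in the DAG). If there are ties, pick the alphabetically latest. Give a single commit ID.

Answer: A

Derivation:
After op 1 (branch): HEAD=main@A [fix=A main=A]
After op 2 (checkout): HEAD=fix@A [fix=A main=A]
After op 3 (merge): HEAD=fix@B [fix=B main=A]
After op 4 (merge): HEAD=fix@C [fix=C main=A]
After op 5 (merge): HEAD=fix@D [fix=D main=A]
After op 6 (checkout): HEAD=main@A [fix=D main=A]
After op 7 (reset): HEAD=main@C [fix=D main=C]
After op 8 (reset): HEAD=main@A [fix=D main=A]
ancestors(fix=D): ['A', 'B', 'C', 'D']
ancestors(main=A): ['A']
common: ['A']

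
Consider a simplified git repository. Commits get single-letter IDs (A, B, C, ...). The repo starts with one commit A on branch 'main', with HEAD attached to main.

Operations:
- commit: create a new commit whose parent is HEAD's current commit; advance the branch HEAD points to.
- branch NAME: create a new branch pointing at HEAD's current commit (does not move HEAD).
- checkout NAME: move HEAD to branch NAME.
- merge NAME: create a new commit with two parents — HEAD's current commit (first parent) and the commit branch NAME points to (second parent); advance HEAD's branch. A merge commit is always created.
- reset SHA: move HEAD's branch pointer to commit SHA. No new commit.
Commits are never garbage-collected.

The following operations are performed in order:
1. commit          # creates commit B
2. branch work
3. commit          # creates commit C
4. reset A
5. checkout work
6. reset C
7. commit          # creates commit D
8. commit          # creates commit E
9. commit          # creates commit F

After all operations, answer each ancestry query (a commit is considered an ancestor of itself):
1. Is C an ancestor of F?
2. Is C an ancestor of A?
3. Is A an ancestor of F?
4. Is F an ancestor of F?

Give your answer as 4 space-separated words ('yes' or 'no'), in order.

Answer: yes no yes yes

Derivation:
After op 1 (commit): HEAD=main@B [main=B]
After op 2 (branch): HEAD=main@B [main=B work=B]
After op 3 (commit): HEAD=main@C [main=C work=B]
After op 4 (reset): HEAD=main@A [main=A work=B]
After op 5 (checkout): HEAD=work@B [main=A work=B]
After op 6 (reset): HEAD=work@C [main=A work=C]
After op 7 (commit): HEAD=work@D [main=A work=D]
After op 8 (commit): HEAD=work@E [main=A work=E]
After op 9 (commit): HEAD=work@F [main=A work=F]
ancestors(F) = {A,B,C,D,E,F}; C in? yes
ancestors(A) = {A}; C in? no
ancestors(F) = {A,B,C,D,E,F}; A in? yes
ancestors(F) = {A,B,C,D,E,F}; F in? yes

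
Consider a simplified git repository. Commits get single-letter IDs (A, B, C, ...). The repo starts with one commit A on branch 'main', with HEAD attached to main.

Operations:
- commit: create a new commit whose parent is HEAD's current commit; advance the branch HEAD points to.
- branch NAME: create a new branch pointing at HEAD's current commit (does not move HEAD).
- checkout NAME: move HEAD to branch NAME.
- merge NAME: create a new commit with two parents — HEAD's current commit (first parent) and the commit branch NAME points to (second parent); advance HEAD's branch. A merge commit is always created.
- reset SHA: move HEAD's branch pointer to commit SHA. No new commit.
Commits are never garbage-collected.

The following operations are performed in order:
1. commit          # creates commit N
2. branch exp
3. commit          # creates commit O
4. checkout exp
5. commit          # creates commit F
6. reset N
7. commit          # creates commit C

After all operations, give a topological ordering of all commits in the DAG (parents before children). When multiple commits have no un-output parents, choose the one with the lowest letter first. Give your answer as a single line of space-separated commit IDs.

Answer: A N C F O

Derivation:
After op 1 (commit): HEAD=main@N [main=N]
After op 2 (branch): HEAD=main@N [exp=N main=N]
After op 3 (commit): HEAD=main@O [exp=N main=O]
After op 4 (checkout): HEAD=exp@N [exp=N main=O]
After op 5 (commit): HEAD=exp@F [exp=F main=O]
After op 6 (reset): HEAD=exp@N [exp=N main=O]
After op 7 (commit): HEAD=exp@C [exp=C main=O]
commit A: parents=[]
commit C: parents=['N']
commit F: parents=['N']
commit N: parents=['A']
commit O: parents=['N']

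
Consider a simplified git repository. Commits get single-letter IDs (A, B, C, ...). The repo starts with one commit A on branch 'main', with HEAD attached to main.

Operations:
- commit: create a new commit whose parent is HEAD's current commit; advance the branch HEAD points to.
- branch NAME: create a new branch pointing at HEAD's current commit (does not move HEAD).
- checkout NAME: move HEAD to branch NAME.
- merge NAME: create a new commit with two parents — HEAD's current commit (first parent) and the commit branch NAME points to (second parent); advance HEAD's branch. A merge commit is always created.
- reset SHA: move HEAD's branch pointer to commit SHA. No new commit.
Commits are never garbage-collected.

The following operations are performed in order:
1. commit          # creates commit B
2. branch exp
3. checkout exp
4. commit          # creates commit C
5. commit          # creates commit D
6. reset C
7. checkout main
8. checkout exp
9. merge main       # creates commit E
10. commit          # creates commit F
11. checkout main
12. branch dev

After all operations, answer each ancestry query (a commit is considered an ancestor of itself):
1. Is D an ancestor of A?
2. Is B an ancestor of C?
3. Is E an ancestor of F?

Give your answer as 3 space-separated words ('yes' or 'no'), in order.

After op 1 (commit): HEAD=main@B [main=B]
After op 2 (branch): HEAD=main@B [exp=B main=B]
After op 3 (checkout): HEAD=exp@B [exp=B main=B]
After op 4 (commit): HEAD=exp@C [exp=C main=B]
After op 5 (commit): HEAD=exp@D [exp=D main=B]
After op 6 (reset): HEAD=exp@C [exp=C main=B]
After op 7 (checkout): HEAD=main@B [exp=C main=B]
After op 8 (checkout): HEAD=exp@C [exp=C main=B]
After op 9 (merge): HEAD=exp@E [exp=E main=B]
After op 10 (commit): HEAD=exp@F [exp=F main=B]
After op 11 (checkout): HEAD=main@B [exp=F main=B]
After op 12 (branch): HEAD=main@B [dev=B exp=F main=B]
ancestors(A) = {A}; D in? no
ancestors(C) = {A,B,C}; B in? yes
ancestors(F) = {A,B,C,E,F}; E in? yes

Answer: no yes yes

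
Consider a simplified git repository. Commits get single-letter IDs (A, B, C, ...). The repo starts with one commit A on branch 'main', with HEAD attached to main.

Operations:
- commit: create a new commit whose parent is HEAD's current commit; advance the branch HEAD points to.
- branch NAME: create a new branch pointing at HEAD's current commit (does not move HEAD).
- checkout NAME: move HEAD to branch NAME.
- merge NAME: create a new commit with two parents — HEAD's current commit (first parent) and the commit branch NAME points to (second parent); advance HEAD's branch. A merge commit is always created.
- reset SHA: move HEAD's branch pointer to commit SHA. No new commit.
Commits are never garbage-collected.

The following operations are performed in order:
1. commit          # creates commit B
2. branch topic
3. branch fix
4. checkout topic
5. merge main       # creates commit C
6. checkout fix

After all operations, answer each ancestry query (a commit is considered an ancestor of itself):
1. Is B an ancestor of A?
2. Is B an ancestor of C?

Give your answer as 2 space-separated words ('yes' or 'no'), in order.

After op 1 (commit): HEAD=main@B [main=B]
After op 2 (branch): HEAD=main@B [main=B topic=B]
After op 3 (branch): HEAD=main@B [fix=B main=B topic=B]
After op 4 (checkout): HEAD=topic@B [fix=B main=B topic=B]
After op 5 (merge): HEAD=topic@C [fix=B main=B topic=C]
After op 6 (checkout): HEAD=fix@B [fix=B main=B topic=C]
ancestors(A) = {A}; B in? no
ancestors(C) = {A,B,C}; B in? yes

Answer: no yes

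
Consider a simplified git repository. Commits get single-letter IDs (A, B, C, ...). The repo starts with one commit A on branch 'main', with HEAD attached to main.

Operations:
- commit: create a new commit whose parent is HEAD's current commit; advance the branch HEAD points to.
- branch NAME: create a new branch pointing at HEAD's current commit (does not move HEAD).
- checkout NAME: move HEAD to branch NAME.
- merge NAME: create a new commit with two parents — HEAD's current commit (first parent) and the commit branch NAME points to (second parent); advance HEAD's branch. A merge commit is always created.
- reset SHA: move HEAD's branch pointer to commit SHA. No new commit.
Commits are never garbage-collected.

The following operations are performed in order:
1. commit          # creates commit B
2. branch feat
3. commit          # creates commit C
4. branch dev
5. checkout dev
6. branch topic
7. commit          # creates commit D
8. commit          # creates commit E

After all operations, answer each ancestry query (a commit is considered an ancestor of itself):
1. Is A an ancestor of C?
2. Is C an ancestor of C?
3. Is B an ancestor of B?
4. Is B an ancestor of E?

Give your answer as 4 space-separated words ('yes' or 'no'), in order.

Answer: yes yes yes yes

Derivation:
After op 1 (commit): HEAD=main@B [main=B]
After op 2 (branch): HEAD=main@B [feat=B main=B]
After op 3 (commit): HEAD=main@C [feat=B main=C]
After op 4 (branch): HEAD=main@C [dev=C feat=B main=C]
After op 5 (checkout): HEAD=dev@C [dev=C feat=B main=C]
After op 6 (branch): HEAD=dev@C [dev=C feat=B main=C topic=C]
After op 7 (commit): HEAD=dev@D [dev=D feat=B main=C topic=C]
After op 8 (commit): HEAD=dev@E [dev=E feat=B main=C topic=C]
ancestors(C) = {A,B,C}; A in? yes
ancestors(C) = {A,B,C}; C in? yes
ancestors(B) = {A,B}; B in? yes
ancestors(E) = {A,B,C,D,E}; B in? yes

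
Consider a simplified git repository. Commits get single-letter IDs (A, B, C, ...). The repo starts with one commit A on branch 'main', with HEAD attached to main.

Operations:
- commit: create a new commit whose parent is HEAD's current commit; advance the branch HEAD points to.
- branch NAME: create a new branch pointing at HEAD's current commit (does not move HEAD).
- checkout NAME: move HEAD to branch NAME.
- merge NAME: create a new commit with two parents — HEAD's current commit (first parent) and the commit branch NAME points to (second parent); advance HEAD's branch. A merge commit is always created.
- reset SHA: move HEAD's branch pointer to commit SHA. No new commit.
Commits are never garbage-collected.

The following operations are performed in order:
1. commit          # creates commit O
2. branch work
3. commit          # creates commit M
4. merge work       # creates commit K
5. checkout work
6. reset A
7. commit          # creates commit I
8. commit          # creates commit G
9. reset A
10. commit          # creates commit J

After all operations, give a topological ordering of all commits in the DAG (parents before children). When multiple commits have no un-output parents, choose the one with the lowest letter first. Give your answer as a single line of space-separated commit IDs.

After op 1 (commit): HEAD=main@O [main=O]
After op 2 (branch): HEAD=main@O [main=O work=O]
After op 3 (commit): HEAD=main@M [main=M work=O]
After op 4 (merge): HEAD=main@K [main=K work=O]
After op 5 (checkout): HEAD=work@O [main=K work=O]
After op 6 (reset): HEAD=work@A [main=K work=A]
After op 7 (commit): HEAD=work@I [main=K work=I]
After op 8 (commit): HEAD=work@G [main=K work=G]
After op 9 (reset): HEAD=work@A [main=K work=A]
After op 10 (commit): HEAD=work@J [main=K work=J]
commit A: parents=[]
commit G: parents=['I']
commit I: parents=['A']
commit J: parents=['A']
commit K: parents=['M', 'O']
commit M: parents=['O']
commit O: parents=['A']

Answer: A I G J O M K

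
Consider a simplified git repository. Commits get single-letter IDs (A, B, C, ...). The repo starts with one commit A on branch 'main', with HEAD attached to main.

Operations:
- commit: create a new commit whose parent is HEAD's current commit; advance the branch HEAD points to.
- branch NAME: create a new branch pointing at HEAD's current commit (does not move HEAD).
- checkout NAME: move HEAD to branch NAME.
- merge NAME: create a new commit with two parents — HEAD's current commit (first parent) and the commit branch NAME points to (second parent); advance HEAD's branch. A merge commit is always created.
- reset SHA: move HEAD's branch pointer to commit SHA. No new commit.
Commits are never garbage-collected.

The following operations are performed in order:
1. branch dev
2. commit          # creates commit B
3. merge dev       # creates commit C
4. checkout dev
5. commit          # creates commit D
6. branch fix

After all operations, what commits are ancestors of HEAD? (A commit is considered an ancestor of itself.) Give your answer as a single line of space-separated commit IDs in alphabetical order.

Answer: A D

Derivation:
After op 1 (branch): HEAD=main@A [dev=A main=A]
After op 2 (commit): HEAD=main@B [dev=A main=B]
After op 3 (merge): HEAD=main@C [dev=A main=C]
After op 4 (checkout): HEAD=dev@A [dev=A main=C]
After op 5 (commit): HEAD=dev@D [dev=D main=C]
After op 6 (branch): HEAD=dev@D [dev=D fix=D main=C]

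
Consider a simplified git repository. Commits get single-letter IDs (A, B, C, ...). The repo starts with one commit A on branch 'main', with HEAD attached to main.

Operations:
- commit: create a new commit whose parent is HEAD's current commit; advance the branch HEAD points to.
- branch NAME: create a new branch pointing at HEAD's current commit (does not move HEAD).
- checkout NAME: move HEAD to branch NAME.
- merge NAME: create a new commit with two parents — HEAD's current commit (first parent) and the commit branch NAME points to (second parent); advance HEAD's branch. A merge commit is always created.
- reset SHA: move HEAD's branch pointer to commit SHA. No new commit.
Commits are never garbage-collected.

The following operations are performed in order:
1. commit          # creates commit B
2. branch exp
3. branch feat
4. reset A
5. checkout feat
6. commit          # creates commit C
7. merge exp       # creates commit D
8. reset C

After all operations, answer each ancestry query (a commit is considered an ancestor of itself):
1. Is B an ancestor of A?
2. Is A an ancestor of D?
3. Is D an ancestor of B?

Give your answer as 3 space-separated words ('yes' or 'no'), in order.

Answer: no yes no

Derivation:
After op 1 (commit): HEAD=main@B [main=B]
After op 2 (branch): HEAD=main@B [exp=B main=B]
After op 3 (branch): HEAD=main@B [exp=B feat=B main=B]
After op 4 (reset): HEAD=main@A [exp=B feat=B main=A]
After op 5 (checkout): HEAD=feat@B [exp=B feat=B main=A]
After op 6 (commit): HEAD=feat@C [exp=B feat=C main=A]
After op 7 (merge): HEAD=feat@D [exp=B feat=D main=A]
After op 8 (reset): HEAD=feat@C [exp=B feat=C main=A]
ancestors(A) = {A}; B in? no
ancestors(D) = {A,B,C,D}; A in? yes
ancestors(B) = {A,B}; D in? no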